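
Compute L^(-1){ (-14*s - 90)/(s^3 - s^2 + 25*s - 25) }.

-4*exp(t) - 2*sin(5*t) + 4*cos(5*t)

Factor the denominator: s^3 - s^2 + 25*s - 25 = (s - 1)*(s^2 + 25).
Partial fraction decomposition gives [-4/(s - 1)] + [4*s/(s^2 + 25)] + [-10/(s^2 + 25)].
Invert each term: -4/(s - 1) ↔ -4e^(t); 4·s/(s^2 + 25) ↔ 4cos(5t); -2·5/(s^2 + 25) ↔ -2sin(5t).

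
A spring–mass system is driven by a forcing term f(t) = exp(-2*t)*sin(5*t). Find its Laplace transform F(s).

F(s) = 5/((s + 2)^2 + 25)

L{sin(5t)} = 5/(s^2 + 25).
By the first shifting theorem, multiplying by e^(-2t) replaces s with s + 2.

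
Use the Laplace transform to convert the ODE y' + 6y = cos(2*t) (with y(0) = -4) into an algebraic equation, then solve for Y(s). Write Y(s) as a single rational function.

Apply the Laplace transform to the equation.
Using L{y'} = sY - y(0) = sY - (-4), the left side becomes (s + 6)Y - (-4).
The right side is L{cos(2*t)} = s/(s^2 + 4).
So (s + 6)Y = s/(s^2 + 4) + (-4).
Divide through and combine into a single rational function.

Y(s) = (-4*s^2 + s - 16)/(s^3 + 6*s^2 + 4*s + 24)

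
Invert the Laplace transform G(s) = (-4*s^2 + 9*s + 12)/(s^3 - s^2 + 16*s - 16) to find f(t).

f(t) = exp(t) + sin(4*t) - 5*cos(4*t)

Factor the denominator: s^3 - s^2 + 16*s - 16 = (s - 1)*(s^2 + 16).
Partial fraction decomposition gives [1/(s - 1)] + [-5*s/(s^2 + 16)] + [4/(s^2 + 16)].
Invert each term: 1/(s - 1) ↔ e^(t); -5·s/(s^2 + 16) ↔ -5cos(4t); 1·4/(s^2 + 16) ↔ sin(4t).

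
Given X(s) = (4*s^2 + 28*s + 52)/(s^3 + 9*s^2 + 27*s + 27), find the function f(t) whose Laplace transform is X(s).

f(t) = 2*t^2*exp(-3*t) + 4*t*exp(-3*t) + 4*exp(-3*t)

Factor the denominator: s^3 + 9*s^2 + 27*s + 27 = (s + 3)^3.
Partial fraction decomposition gives [4/(s + 3)] + [4/(s + 3)^2] + [4/(s + 3)^3].
Invert each term: 4/(s + 3) ↔ 4e^(-3t); 4/(s + 3)^2 ↔ 4t·e^(-3t); 4/(s + 3)^3 ↔ (2)t^2·e^(-3t).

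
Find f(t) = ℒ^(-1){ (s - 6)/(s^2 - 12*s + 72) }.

f(t) = exp(6*t)*cos(6*t)

Rewrite the denominator: s^2 - 12*s + 72 = (s - 6)^2 + 36.
The form in (s - 6) signals a first-shifting-theorem factor e^(6t).
Since L{cos(6t)} = s/(s^2 + 36), the inverse is e^(6*t)*cos(6*t).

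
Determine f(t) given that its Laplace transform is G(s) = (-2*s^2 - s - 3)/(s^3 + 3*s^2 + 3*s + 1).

f(t) = -2*t^2*exp(-t) + 3*t*exp(-t) - 2*exp(-t)

Factor the denominator: s^3 + 3*s^2 + 3*s + 1 = (s + 1)^3.
Partial fraction decomposition gives [-2/(s + 1)] + [3/(s + 1)^2] + [-4/(s + 1)^3].
Invert each term: -2/(s + 1) ↔ -2e^(-t); 3/(s + 1)^2 ↔ 3t·e^(-t); -4/(s + 1)^3 ↔ (-2)t^2·e^(-t).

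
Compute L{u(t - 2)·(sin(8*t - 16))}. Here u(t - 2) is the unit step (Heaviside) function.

By the second shifting theorem, L{u(t - c)·g(t - c)} = e^(-cs)·G(s) with c = 2 and G(s) = L{g(t)}.
L{sin(8t)} = 8/(s^2 + 64).

8*exp(-2*s)/(s^2 + 64)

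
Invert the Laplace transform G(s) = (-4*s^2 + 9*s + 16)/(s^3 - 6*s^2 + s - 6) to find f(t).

Factor the denominator: s^3 - 6*s^2 + s - 6 = (s - 6)*(s^2 + 1).
Partial fraction decomposition gives [-2/(s - 6)] + [-2*s/(s^2 + 1)] + [-3/(s^2 + 1)].
Invert each term: -2/(s - 6) ↔ -2e^(6t); -2·s/(s^2 + 1) ↔ -2cos(t); -3·1/(s^2 + 1) ↔ -3sin(t).

f(t) = -2*exp(6*t) - 3*sin(t) - 2*cos(t)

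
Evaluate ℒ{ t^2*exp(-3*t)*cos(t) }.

2*(s + 3)*(s^2 + 6*s + 6)/(s^2 + 6*s + 10)^3

L{cos(t)} = s/(s^2 + 1).
Multiplying by e^(-3t) shifts s → s + 3, so L{exp(-3*t)*cos(t)} = (s + 3)/((s + 3)^2 + 1).
Then apply L{t^2·g(t)} = (-1)^2 d^2/ds^2[H(s)] with H(s) = (s + 3)/((s + 3)^2 + 1):
differentiating 2 times and applying the sign gives 2*(s + 3)*(s^2 + 6*s + 6)/(s^2 + 6*s + 10)^3.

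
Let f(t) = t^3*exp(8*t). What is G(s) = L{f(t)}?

L{t^3} = 3!/s^4 = 6/s^4.
By the first shifting theorem, multiplying by e^(8t) replaces s with s - 8.

G(s) = 6/(s - 8)^4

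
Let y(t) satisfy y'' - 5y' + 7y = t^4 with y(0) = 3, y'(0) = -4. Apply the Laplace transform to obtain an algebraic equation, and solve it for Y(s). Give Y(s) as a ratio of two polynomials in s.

Y(s) = (3*s^6 - 19*s^5 + 24)/(s^7 - 5*s^6 + 7*s^5)

Transform both sides with L{·}.
Using L{y''} = s^2 Y - s·y(0) - y'(0) and L{y'} = sY - y(0), with y(0) = 3, y'(0) = -4, the left side becomes (s^2 - 5*s + 7)Y - (3*s - 19).
The right side is L{t^4} = 24/s^5.
So (s^2 - 5*s + 7)Y = 24/s^5 + (3*s - 19).
Divide through and combine into a single rational function.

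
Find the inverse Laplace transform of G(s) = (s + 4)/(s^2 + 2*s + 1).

Factor the denominator: s^2 + 2*s + 1 = (s + 1)^2.
Partial fraction decomposition gives [1/(s + 1)] + [3/(s + 1)^2].
Invert each term: 1/(s + 1) ↔ e^(-t); 3/(s + 1)^2 ↔ 3t·e^(-t).

3*t*exp(-t) + exp(-t)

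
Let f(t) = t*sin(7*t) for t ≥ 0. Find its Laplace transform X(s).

X(s) = 14*s/(s^2 + 49)^2

L{sin(7t)} = 7/(s^2 + 49).
Then apply L{t·g(t)} = -d/ds[G(s)] with G(s) = 7/(s^2 + 49):
differentiating 1 time and applying the sign gives 14*s/(s^2 + 49)^2.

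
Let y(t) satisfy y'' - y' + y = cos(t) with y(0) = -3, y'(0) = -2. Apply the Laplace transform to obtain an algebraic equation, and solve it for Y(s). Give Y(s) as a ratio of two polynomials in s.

Take the Laplace transform of both sides.
Using L{y''} = s^2 Y - s·y(0) - y'(0) and L{y'} = sY - y(0), with y(0) = -3, y'(0) = -2, the left side becomes (s^2 - s + 1)Y - (-3*s + 1).
The right side is L{cos(t)} = s/(s^2 + 1).
So (s^2 - s + 1)Y = s/(s^2 + 1) + (-3*s + 1).
Solve for Y(s) and write it as one ratio of polynomials.

Y(s) = (-3*s^3 + s^2 - 2*s + 1)/(s^4 - s^3 + 2*s^2 - s + 1)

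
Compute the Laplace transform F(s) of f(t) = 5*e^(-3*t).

L{5} = 5/s.
By the first shifting theorem, multiplying by e^(-3t) replaces s with s + 3.

F(s) = 5/(s + 3)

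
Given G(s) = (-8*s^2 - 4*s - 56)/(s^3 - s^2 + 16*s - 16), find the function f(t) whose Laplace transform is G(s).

f(t) = -4*exp(t) - 2*sin(4*t) - 4*cos(4*t)

Factor the denominator: s^3 - s^2 + 16*s - 16 = (s - 1)*(s^2 + 16).
Partial fraction decomposition gives [-4/(s - 1)] + [-4*s/(s^2 + 16)] + [-8/(s^2 + 16)].
Invert each term: -4/(s - 1) ↔ -4e^(t); -4·s/(s^2 + 16) ↔ -4cos(4t); -2·4/(s^2 + 16) ↔ -2sin(4t).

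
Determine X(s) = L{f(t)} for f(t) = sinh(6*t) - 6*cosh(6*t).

X(s) = -6*s/(s^2 - 36) + 6/(s^2 - 36)

Apply the Laplace transform termwise.
(-6)·[L{cosh(6t)} = s/(s^2 - 36)]; L{sinh(6t)} = 6/(s^2 - 36).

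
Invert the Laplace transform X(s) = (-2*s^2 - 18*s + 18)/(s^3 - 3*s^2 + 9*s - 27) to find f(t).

f(t) = -3*exp(3*t) - 5*sin(3*t) + cos(3*t)

Factor the denominator: s^3 - 3*s^2 + 9*s - 27 = (s - 3)*(s^2 + 9).
Partial fraction decomposition gives [-3/(s - 3)] + [s/(s^2 + 9)] + [-15/(s^2 + 9)].
Invert each term: -3/(s - 3) ↔ -3e^(3t); 1·s/(s^2 + 9) ↔ cos(3t); -5·3/(s^2 + 9) ↔ -5sin(3t).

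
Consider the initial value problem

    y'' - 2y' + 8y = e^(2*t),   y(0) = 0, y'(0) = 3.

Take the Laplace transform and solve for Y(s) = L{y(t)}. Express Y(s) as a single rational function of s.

Y(s) = (3*s - 5)/(s^3 - 4*s^2 + 12*s - 16)

Apply the Laplace transform to the equation.
Using L{y''} = s^2 Y - s·y(0) - y'(0) and L{y'} = sY - y(0), with y(0) = 0, y'(0) = 3, the left side becomes (s^2 - 2*s + 8)Y - (3).
The right side is L{e^(2*t)} = 1/(s - 2).
So (s^2 - 2*s + 8)Y = 1/(s - 2) + (3).
Solve for Y(s) and write it as one ratio of polynomials.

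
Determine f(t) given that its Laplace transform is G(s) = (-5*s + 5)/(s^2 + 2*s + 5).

f(t) = 5*exp(-t)*sin(2*t) - 5*exp(-t)*cos(2*t)

Complete the square in the denominator: s^2 + 2*s + 5 = (s + 1)^2 + 2^2.
Split the numerator to match: -5*s + 5 = -5·(s + 1) + 5·2.
Invert each term: -5·(s + 1)/((s + 1)^2 + 4) ↔ -5e^(-t)cos(2t); 5·2/((s + 1)^2 + 4) ↔ 5e^(-t)sin(2t).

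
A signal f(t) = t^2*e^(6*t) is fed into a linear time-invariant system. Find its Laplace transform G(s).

L{t^2} = 2!/s^3 = 2/s^3.
By the first shifting theorem, multiplying by e^(6t) replaces s with s - 6.

G(s) = 2/(s - 6)^3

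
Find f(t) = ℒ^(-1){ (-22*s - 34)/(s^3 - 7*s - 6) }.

Factor the denominator: s^3 - 7*s - 6 = (s - 3)*(s + 1)*(s + 2).
Partial fraction decomposition gives [-5/(s - 3)] + [2/(s + 2)] + [3/(s + 1)].
Invert each term: -5/(s - 3) ↔ -5e^(3t); 2/(s + 2) ↔ 2e^(-2t); 3/(s + 1) ↔ 3e^(-t).

f(t) = -5*exp(3*t) + 3*exp(-t) + 2*exp(-2*t)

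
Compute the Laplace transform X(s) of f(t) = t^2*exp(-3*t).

L{e^(-3t)} = 1/(s + 3).
Then apply L{t^2·g(t)} = (-1)^2 d^2/ds^2[G(s)] with G(s) = 1/(s + 3):
differentiating 2 times and applying the sign gives 2/(s + 3)^3.

X(s) = 2/(s + 3)^3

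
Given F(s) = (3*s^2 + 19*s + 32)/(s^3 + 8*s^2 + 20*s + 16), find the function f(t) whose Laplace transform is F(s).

f(t) = 3*t*exp(-2*t) + 2*exp(-2*t) + exp(-4*t)

Factor the denominator: s^3 + 8*s^2 + 20*s + 16 = (s + 2)^2*(s + 4).
Partial fraction decomposition gives [2/(s + 2)] + [3/(s + 2)^2] + [1/(s + 4)].
Invert each term: 2/(s + 2) ↔ 2e^(-2t); 3/(s + 2)^2 ↔ 3t·e^(-2t); 1/(s + 4) ↔ e^(-4t).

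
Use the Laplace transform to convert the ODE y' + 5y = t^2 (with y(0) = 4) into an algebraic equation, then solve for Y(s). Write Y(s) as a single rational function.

Laplace-transform each side.
With L{y'} = sY - y(0) = sY - 4: the LHS transforms to (s + 5)Y - (4).
The right side is L{t^2} = 2/s^3.
So (s + 5)Y = 2/s^3 + (4).
Isolate Y and clear denominators.

Y(s) = (4*s^3 + 2)/(s^4 + 5*s^3)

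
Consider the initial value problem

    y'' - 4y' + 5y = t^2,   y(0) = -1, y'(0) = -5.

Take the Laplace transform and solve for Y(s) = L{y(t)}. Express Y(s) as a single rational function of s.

Laplace-transform each side.
With L{y''} = s^2 Y - s·y(0) - y'(0) and L{y'} = sY - y(0), with y(0) = -1, y'(0) = -5: the LHS transforms to (s^2 - 4*s + 5)Y - (-s - 1).
The right side is L{t^2} = 2/s^3.
So (s^2 - 4*s + 5)Y = 2/s^3 + (-s - 1).
Solve for Y(s) and write it as one ratio of polynomials.

Y(s) = (-s^4 - s^3 + 2)/(s^5 - 4*s^4 + 5*s^3)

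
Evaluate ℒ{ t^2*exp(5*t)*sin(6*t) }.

L{sin(6t)} = 6/(s^2 + 36).
Multiplying by e^(5t) shifts s → s - 5, so L{exp(5*t)*sin(6*t)} = 6/((s - 5)^2 + 36).
Then apply L{t^2·g(t)} = (-1)^2 d^2/ds^2[H(s)] with H(s) = 6/((s - 5)^2 + 36):
differentiating 2 times and applying the sign gives 36*(s^2 - 10*s + 13)/(s^2 - 10*s + 61)^3.

36*(s^2 - 10*s + 13)/(s^2 - 10*s + 61)^3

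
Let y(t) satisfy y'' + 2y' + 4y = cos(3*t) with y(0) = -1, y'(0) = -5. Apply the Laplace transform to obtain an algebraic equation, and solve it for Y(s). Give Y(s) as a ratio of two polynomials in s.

Laplace-transform each side.
The derivative rules (L{y''} = s^2 Y - s·y(0) - y'(0) and L{y'} = sY - y(0), with y(0) = -1, y'(0) = -5) turn the left side into (s^2 + 2*s + 4)Y - (-s - 7).
The right side is L{cos(3*t)} = s/(s^2 + 9).
So (s^2 + 2*s + 4)Y = s/(s^2 + 9) + (-s - 7).
Isolate Y and clear denominators.

Y(s) = (-s^3 - 7*s^2 - 8*s - 63)/(s^4 + 2*s^3 + 13*s^2 + 18*s + 36)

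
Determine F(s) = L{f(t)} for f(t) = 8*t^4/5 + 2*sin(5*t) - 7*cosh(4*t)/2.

F(s) = -7*s/(2*(s^2 - 16)) + 10/(s^2 + 25) + 192/(5*s^5)

The transform is linear, so treat each term independently.
(-7/2)·[L{cosh(4t)} = s/(s^2 - 16)]; (2)·[L{sin(5t)} = 5/(s^2 + 25)]; (8/5)·[L{t^4} = 4!/s^5 = 24/s^5].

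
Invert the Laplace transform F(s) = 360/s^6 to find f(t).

f(t) = 3*t^5

Since L{t^5} = 5!/s^6 = 120/s^6, the inverse is t^5, scaled by 3.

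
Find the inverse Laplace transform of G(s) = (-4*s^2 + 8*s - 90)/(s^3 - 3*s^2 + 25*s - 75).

-3*exp(3*t) + sin(5*t) - cos(5*t)

Factor the denominator: s^3 - 3*s^2 + 25*s - 75 = (s - 3)*(s^2 + 25).
Partial fraction decomposition gives [-3/(s - 3)] + [-s/(s^2 + 25)] + [5/(s^2 + 25)].
Invert each term: -3/(s - 3) ↔ -3e^(3t); -1·s/(s^2 + 25) ↔ -cos(5t); 1·5/(s^2 + 25) ↔ sin(5t).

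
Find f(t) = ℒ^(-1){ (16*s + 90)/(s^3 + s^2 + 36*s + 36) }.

Factor the denominator: s^3 + s^2 + 36*s + 36 = (s + 1)*(s^2 + 36).
Partial fraction decomposition gives [2/(s + 1)] + [-2*s/(s^2 + 36)] + [18/(s^2 + 36)].
Invert each term: 2/(s + 1) ↔ 2e^(-t); -2·s/(s^2 + 36) ↔ -2cos(6t); 3·6/(s^2 + 36) ↔ 3sin(6t).

f(t) = 3*sin(6*t) - 2*cos(6*t) + 2*exp(-t)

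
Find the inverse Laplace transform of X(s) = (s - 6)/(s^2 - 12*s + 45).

exp(6*t)*cos(3*t)

Rewrite the denominator: s^2 - 12*s + 45 = (s - 6)^2 + 9.
The form in (s - 6) signals a first-shifting-theorem factor e^(6t).
Since L{cos(3t)} = s/(s^2 + 9), the inverse is exp(6*t)*cos(3*t).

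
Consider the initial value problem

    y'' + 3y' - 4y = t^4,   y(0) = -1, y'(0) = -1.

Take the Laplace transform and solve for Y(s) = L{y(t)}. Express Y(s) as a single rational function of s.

Y(s) = (-s^6 - 4*s^5 + 24)/(s^7 + 3*s^6 - 4*s^5)

Laplace-transform each side.
Using L{y''} = s^2 Y - s·y(0) - y'(0) and L{y'} = sY - y(0), with y(0) = -1, y'(0) = -1, the left side becomes (s^2 + 3*s - 4)Y - (-s - 4).
The right side is L{t^4} = 24/s^5.
So (s^2 + 3*s - 4)Y = 24/s^5 + (-s - 4).
Solve for Y(s) and write it as one ratio of polynomials.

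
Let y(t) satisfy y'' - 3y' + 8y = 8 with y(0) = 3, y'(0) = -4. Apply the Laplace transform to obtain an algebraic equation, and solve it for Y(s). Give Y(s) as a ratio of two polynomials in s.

Y(s) = (3*s^2 - 13*s + 8)/(s^3 - 3*s^2 + 8*s)

Laplace-transform each side.
Using L{y''} = s^2 Y - s·y(0) - y'(0) and L{y'} = sY - y(0), with y(0) = 3, y'(0) = -4, the left side becomes (s^2 - 3*s + 8)Y - (3*s - 13).
The right side is L{8} = 8/s.
So (s^2 - 3*s + 8)Y = 8/s + (3*s - 13).
Divide through and combine into a single rational function.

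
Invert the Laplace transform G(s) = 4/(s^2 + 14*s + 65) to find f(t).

Rewrite the denominator: s^2 + 14*s + 65 = (s + 7)^2 + 16.
The form in (s + 7) signals a first-shifting-theorem factor e^(-7t).
Since L{sin(4t)} = 4/(s^2 + 16), the inverse is e^(-7*t)*sin(4*t).

f(t) = exp(-7*t)*sin(4*t)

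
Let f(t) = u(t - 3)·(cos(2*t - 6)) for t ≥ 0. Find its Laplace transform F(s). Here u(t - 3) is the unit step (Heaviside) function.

By the second shifting theorem, L{u(t - c)·g(t - c)} = e^(-cs)·G(s) with c = 3 and G(s) = L{g(t)}.
L{cos(2t)} = s/(s^2 + 4).

F(s) = s*exp(-3*s)/(s^2 + 4)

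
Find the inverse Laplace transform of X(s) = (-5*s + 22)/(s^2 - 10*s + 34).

-exp(5*t)*sin(3*t) - 5*exp(5*t)*cos(3*t)

Complete the square in the denominator: s^2 - 10*s + 34 = (s - 5)^2 + 3^2.
Split the numerator to match: -5*s + 22 = -5·(s - 5) - 1·3.
Invert each term: -5·(s - 5)/((s - 5)^2 + 9) ↔ -5e^(5t)cos(3t); -1·3/((s - 5)^2 + 9) ↔ -e^(5t)sin(3t).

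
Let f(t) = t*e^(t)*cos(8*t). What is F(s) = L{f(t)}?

F(s) = (s - 9)*(s + 7)/(s^2 - 2*s + 65)^2

L{cos(8t)} = s/(s^2 + 64).
Multiplying by e^(t) shifts s → s - 1, so L{e^(t)*cos(8*t)} = (s - 1)/((s - 1)^2 + 64).
Then apply L{t·g(t)} = -d/ds[G(s)] with G(s) = (s - 1)/((s - 1)^2 + 64):
differentiating 1 time and applying the sign gives (s - 9)*(s + 7)/(s^2 - 2*s + 65)^2.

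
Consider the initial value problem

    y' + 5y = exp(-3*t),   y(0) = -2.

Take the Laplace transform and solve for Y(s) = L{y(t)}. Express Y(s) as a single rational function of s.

Take the Laplace transform of both sides.
The derivative rules (L{y'} = sY - y(0) = sY - (-2)) turn the left side into (s + 5)Y - (-2).
The right side is L{exp(-3*t)} = 1/(s + 3).
So (s + 5)Y = 1/(s + 3) + (-2).
Solve for Y(s) and write it as one ratio of polynomials.

Y(s) = (-2*s - 5)/(s^2 + 8*s + 15)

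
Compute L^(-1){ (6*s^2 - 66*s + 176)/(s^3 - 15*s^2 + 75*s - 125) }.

-2*t^2*exp(5*t) - 6*t*exp(5*t) + 6*exp(5*t)

Factor the denominator: s^3 - 15*s^2 + 75*s - 125 = (s - 5)^3.
Partial fraction decomposition gives [6/(s - 5)] + [-6/(s - 5)^2] + [-4/(s - 5)^3].
Invert each term: 6/(s - 5) ↔ 6e^(5t); -6/(s - 5)^2 ↔ -6t·e^(5t); -4/(s - 5)^3 ↔ (-2)t^2·e^(5t).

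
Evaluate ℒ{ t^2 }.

L{t^2} = 2!/s^3 = 2/s^3.

2/s^3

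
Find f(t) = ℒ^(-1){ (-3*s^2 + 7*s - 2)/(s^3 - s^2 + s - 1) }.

Factor the denominator: s^3 - s^2 + s - 1 = (s - 1)*(s^2 + 1).
Partial fraction decomposition gives [1/(s - 1)] + [-4*s/(s^2 + 1)] + [3/(s^2 + 1)].
Invert each term: 1/(s - 1) ↔ e^(t); -4·s/(s^2 + 1) ↔ -4cos(t); 3·1/(s^2 + 1) ↔ 3sin(t).

f(t) = exp(t) + 3*sin(t) - 4*cos(t)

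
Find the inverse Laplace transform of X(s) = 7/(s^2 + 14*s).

Rewrite the denominator: s^2 + 14*s = (s + 7)^2 - 49.
The form in (s + 7) signals a first-shifting-theorem factor e^(-7t).
Since L{sinh(7t)} = 7/(s^2 - 49), the inverse is e^(-7*t)*sinh(7*t).

exp(-7*t)*sinh(7*t)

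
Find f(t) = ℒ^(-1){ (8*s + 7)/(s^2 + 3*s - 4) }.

Factor the denominator: s^2 + 3*s - 4 = (s - 1)*(s + 4).
Partial fraction decomposition gives [5/(s + 4)] + [3/(s - 1)].
Invert each term: 5/(s + 4) ↔ 5e^(-4t); 3/(s - 1) ↔ 3e^(t).

f(t) = 3*exp(t) + 5*exp(-4*t)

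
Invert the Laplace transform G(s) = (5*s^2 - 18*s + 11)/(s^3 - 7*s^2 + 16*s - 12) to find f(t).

f(t) = 5*t*exp(2*t) + 2*exp(3*t) + 3*exp(2*t)

Factor the denominator: s^3 - 7*s^2 + 16*s - 12 = (s - 3)*(s - 2)^2.
Partial fraction decomposition gives [3/(s - 2)] + [5/(s - 2)^2] + [2/(s - 3)].
Invert each term: 3/(s - 2) ↔ 3e^(2t); 5/(s - 2)^2 ↔ 5t·e^(2t); 2/(s - 3) ↔ 2e^(3t).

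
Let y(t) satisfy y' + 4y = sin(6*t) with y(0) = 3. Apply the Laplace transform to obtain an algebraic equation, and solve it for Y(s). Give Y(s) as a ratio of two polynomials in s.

Laplace-transform each side.
Using L{y'} = sY - y(0) = sY - 3, the left side becomes (s + 4)Y - (3).
The right side is L{sin(6*t)} = 6/(s^2 + 36).
So (s + 4)Y = 6/(s^2 + 36) + (3).
Divide through and combine into a single rational function.

Y(s) = (3*s^2 + 114)/(s^3 + 4*s^2 + 36*s + 144)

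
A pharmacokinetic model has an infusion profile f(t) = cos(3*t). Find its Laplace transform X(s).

X(s) = s/(s^2 + 9)

L{cos(3t)} = s/(s^2 + 9).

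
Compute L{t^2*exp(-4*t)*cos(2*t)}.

2*(s + 4)*(s^2 + 8*s + 4)/(s^2 + 8*s + 20)^3

L{cos(2t)} = s/(s^2 + 4).
Multiplying by e^(-4t) shifts s → s + 4, so L{exp(-4*t)*cos(2*t)} = (s + 4)/((s + 4)^2 + 4).
Then apply L{t^2·g(t)} = (-1)^2 d^2/ds^2[H(s)] with H(s) = (s + 4)/((s + 4)^2 + 4):
differentiating 2 times and applying the sign gives 2*(s + 4)*(s^2 + 8*s + 4)/(s^2 + 8*s + 20)^3.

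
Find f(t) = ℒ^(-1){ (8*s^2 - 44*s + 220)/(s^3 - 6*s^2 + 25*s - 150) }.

f(t) = 4*exp(6*t) - 4*sin(5*t) + 4*cos(5*t)

Factor the denominator: s^3 - 6*s^2 + 25*s - 150 = (s - 6)*(s^2 + 25).
Partial fraction decomposition gives [4/(s - 6)] + [4*s/(s^2 + 25)] + [-20/(s^2 + 25)].
Invert each term: 4/(s - 6) ↔ 4e^(6t); 4·s/(s^2 + 25) ↔ 4cos(5t); -4·5/(s^2 + 25) ↔ -4sin(5t).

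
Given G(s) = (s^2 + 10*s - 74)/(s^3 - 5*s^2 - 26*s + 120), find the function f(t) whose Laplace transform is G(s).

f(t) = exp(6*t) + exp(4*t) - exp(-5*t)

Factor the denominator: s^3 - 5*s^2 - 26*s + 120 = (s - 6)*(s - 4)*(s + 5).
Partial fraction decomposition gives [1/(s - 4)] + [1/(s - 6)] + [-1/(s + 5)].
Invert each term: 1/(s - 4) ↔ e^(4t); 1/(s - 6) ↔ e^(6t); -1/(s + 5) ↔ -e^(-5t).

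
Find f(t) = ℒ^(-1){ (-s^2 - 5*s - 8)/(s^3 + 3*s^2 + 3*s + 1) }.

f(t) = -2*t^2*exp(-t) - 3*t*exp(-t) - exp(-t)

Factor the denominator: s^3 + 3*s^2 + 3*s + 1 = (s + 1)^3.
Partial fraction decomposition gives [-1/(s + 1)] + [-3/(s + 1)^2] + [-4/(s + 1)^3].
Invert each term: -1/(s + 1) ↔ -e^(-t); -3/(s + 1)^2 ↔ -3t·e^(-t); -4/(s + 1)^3 ↔ (-2)t^2·e^(-t).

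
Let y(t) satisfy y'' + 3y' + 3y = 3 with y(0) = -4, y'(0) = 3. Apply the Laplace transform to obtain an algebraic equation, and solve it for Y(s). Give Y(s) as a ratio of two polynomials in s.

Transform both sides with L{·}.
With L{y''} = s^2 Y - s·y(0) - y'(0) and L{y'} = sY - y(0), with y(0) = -4, y'(0) = 3: the LHS transforms to (s^2 + 3*s + 3)Y - (-4*s - 9).
The right side is L{3} = 3/s.
So (s^2 + 3*s + 3)Y = 3/s + (-4*s - 9).
Solve for Y(s) and write it as one ratio of polynomials.

Y(s) = (-4*s^2 - 9*s + 3)/(s^3 + 3*s^2 + 3*s)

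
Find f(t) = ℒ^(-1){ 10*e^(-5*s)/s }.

The factor e^(-5s) signals a time shift by c = 5 (second shifting theorem).
L{10} = 10/s, so L^-1{10/s} = 10.
Hence the inverse is u(t - 5) times that function evaluated at t - 5.

f(t) = Heaviside(t - 5)*(10)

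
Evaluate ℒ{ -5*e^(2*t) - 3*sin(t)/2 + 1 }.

-3/(2*(s^2 + 1)) - 5/(s - 2) + 1/s

Apply the Laplace transform termwise.
(-5)·[L{e^(2t)} = 1/(s - 2)]; (-3/2)·[L{sin(t)} = 1/(s^2 + 1)]; L{1} = 1/s.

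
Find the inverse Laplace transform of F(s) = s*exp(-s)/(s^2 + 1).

Heaviside(t - 1)*(cos(t - 1))

The factor e^(-s) signals a time shift by c = 1 (second shifting theorem).
L{cos(t)} = s/(s^2 + 1), so L^-1{s/(s^2 + 1)} = cos(t).
Hence the inverse is u(t - 1) times that function evaluated at t - 1.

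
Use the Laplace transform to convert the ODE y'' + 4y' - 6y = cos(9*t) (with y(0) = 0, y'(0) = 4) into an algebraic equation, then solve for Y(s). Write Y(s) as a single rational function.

Transform both sides with L{·}.
With L{y''} = s^2 Y - s·y(0) - y'(0) and L{y'} = sY - y(0), with y(0) = 0, y'(0) = 4: the LHS transforms to (s^2 + 4*s - 6)Y - (4).
The right side is L{cos(9*t)} = s/(s^2 + 81).
So (s^2 + 4*s - 6)Y = s/(s^2 + 81) + (4).
Solve for Y(s) and write it as one ratio of polynomials.

Y(s) = (4*s^2 + s + 324)/(s^4 + 4*s^3 + 75*s^2 + 324*s - 486)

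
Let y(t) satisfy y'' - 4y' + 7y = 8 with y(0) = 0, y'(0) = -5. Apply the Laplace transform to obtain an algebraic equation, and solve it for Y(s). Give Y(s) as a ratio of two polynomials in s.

Laplace-transform each side.
Using L{y''} = s^2 Y - s·y(0) - y'(0) and L{y'} = sY - y(0), with y(0) = 0, y'(0) = -5, the left side becomes (s^2 - 4*s + 7)Y - (-5).
The right side is L{8} = 8/s.
So (s^2 - 4*s + 7)Y = 8/s + (-5).
Solve for Y(s) and write it as one ratio of polynomials.

Y(s) = (-5*s + 8)/(s^3 - 4*s^2 + 7*s)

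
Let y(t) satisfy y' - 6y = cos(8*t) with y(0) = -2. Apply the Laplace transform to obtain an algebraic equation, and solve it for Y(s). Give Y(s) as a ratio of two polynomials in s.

Transform both sides with L{·}.
Using L{y'} = sY - y(0) = sY - (-2), the left side becomes (s - 6)Y - (-2).
The right side is L{cos(8*t)} = s/(s^2 + 64).
So (s - 6)Y = s/(s^2 + 64) + (-2).
Solve for Y(s) and write it as one ratio of polynomials.

Y(s) = (-2*s^2 + s - 128)/(s^3 - 6*s^2 + 64*s - 384)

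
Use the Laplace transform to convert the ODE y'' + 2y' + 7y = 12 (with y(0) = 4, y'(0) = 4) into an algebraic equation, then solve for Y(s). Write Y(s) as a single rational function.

Take the Laplace transform of both sides.
The derivative rules (L{y''} = s^2 Y - s·y(0) - y'(0) and L{y'} = sY - y(0), with y(0) = 4, y'(0) = 4) turn the left side into (s^2 + 2*s + 7)Y - (4*s + 12).
The right side is L{12} = 12/s.
So (s^2 + 2*s + 7)Y = 12/s + (4*s + 12).
Isolate Y and clear denominators.

Y(s) = (4*s^2 + 12*s + 12)/(s^3 + 2*s^2 + 7*s)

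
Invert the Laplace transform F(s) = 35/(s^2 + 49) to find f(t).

f(t) = 5*sin(7*t)

Since L{sin(7t)} = 7/(s^2 + 49), the inverse is sin(7*t), scaled by 5.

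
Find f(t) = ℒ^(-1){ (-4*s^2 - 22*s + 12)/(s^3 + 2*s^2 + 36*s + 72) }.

f(t) = -2*sin(6*t) - 5*cos(6*t) + exp(-2*t)

Factor the denominator: s^3 + 2*s^2 + 36*s + 72 = (s + 2)*(s^2 + 36).
Partial fraction decomposition gives [1/(s + 2)] + [-5*s/(s^2 + 36)] + [-12/(s^2 + 36)].
Invert each term: 1/(s + 2) ↔ e^(-2t); -5·s/(s^2 + 36) ↔ -5cos(6t); -2·6/(s^2 + 36) ↔ -2sin(6t).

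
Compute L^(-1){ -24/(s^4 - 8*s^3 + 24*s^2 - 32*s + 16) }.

-4*t^3*exp(2*t)

Rewrite the denominator: s^4 - 8*s^3 + 24*s^2 - 32*s + 16 = (s - 2)^4.
The form in (s - 2) signals a first-shifting-theorem factor e^(2t).
Since L{t^3} = 3!/s^4 = 6/s^4, the inverse is t^3*e^(2*t), scaled by -4.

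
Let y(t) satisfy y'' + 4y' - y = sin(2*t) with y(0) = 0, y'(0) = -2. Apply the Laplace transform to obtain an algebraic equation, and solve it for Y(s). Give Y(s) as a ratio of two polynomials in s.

Y(s) = (-2*s^2 - 6)/(s^4 + 4*s^3 + 3*s^2 + 16*s - 4)

Laplace-transform each side.
With L{y''} = s^2 Y - s·y(0) - y'(0) and L{y'} = sY - y(0), with y(0) = 0, y'(0) = -2: the LHS transforms to (s^2 + 4*s - 1)Y - (-2).
The right side is L{sin(2*t)} = 2/(s^2 + 4).
So (s^2 + 4*s - 1)Y = 2/(s^2 + 4) + (-2).
Isolate Y and clear denominators.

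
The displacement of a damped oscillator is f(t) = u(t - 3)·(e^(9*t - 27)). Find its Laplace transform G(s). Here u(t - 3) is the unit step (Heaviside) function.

By the second shifting theorem, L{u(t - c)·g(t - c)} = e^(-cs)·H(s) with c = 3 and H(s) = L{g(t)}.
L{e^(9t)} = 1/(s - 9).

G(s) = exp(-3*s)/(s - 9)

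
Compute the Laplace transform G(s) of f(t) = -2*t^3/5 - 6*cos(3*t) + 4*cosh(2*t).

G(s) = -6*s/(s^2 + 9) + 4*s/(s^2 - 4) - 12/(5*s^4)

The transform is linear, so treat each term independently.
(4)·[L{cosh(2t)} = s/(s^2 - 4)]; (-6)·[L{cos(3t)} = s/(s^2 + 9)]; (-2/5)·[L{t^3} = 3!/s^4 = 6/s^4].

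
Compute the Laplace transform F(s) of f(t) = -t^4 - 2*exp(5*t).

The transform is linear, so treat each term independently.
(-2)·[L{e^(5t)} = 1/(s - 5)]; (-1)·[L{t^4} = 4!/s^5 = 24/s^5].

F(s) = -2/(s - 5) - 24/s^5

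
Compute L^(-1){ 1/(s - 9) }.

exp(9*t)

Since L{e^(9t)} = 1/(s - 9), the inverse is e^(9*t).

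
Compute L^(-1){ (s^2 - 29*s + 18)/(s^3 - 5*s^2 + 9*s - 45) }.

Factor the denominator: s^3 - 5*s^2 + 9*s - 45 = (s - 5)*(s^2 + 9).
Partial fraction decomposition gives [-3/(s - 5)] + [4*s/(s^2 + 9)] + [-9/(s^2 + 9)].
Invert each term: -3/(s - 5) ↔ -3e^(5t); 4·s/(s^2 + 9) ↔ 4cos(3t); -3·3/(s^2 + 9) ↔ -3sin(3t).

-3*exp(5*t) - 3*sin(3*t) + 4*cos(3*t)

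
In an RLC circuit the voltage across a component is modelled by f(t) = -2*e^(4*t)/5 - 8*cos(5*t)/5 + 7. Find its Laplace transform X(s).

Apply the Laplace transform termwise.
L{7} = 7/s; (-8/5)·[L{cos(5t)} = s/(s^2 + 25)]; (-2/5)·[L{e^(4t)} = 1/(s - 4)].

X(s) = -8*s/(5*(s^2 + 25)) - 2/(5*(s - 4)) + 7/s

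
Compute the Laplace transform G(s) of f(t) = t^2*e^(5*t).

L{e^(5t)} = 1/(s - 5).
Then apply L{t^2·g(t)} = (-1)^2 d^2/ds^2[H(s)] with H(s) = 1/(s - 5):
differentiating 2 times and applying the sign gives 2/(s - 5)^3.

G(s) = 2/(s - 5)^3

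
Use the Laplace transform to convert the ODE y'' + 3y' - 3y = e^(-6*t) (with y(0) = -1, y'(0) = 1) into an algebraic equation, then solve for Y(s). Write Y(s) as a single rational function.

Y(s) = (-s^2 - 8*s - 11)/(s^3 + 9*s^2 + 15*s - 18)

Apply the Laplace transform to the equation.
Using L{y''} = s^2 Y - s·y(0) - y'(0) and L{y'} = sY - y(0), with y(0) = -1, y'(0) = 1, the left side becomes (s^2 + 3*s - 3)Y - (-s - 2).
The right side is L{e^(-6*t)} = 1/(s + 6).
So (s^2 + 3*s - 3)Y = 1/(s + 6) + (-s - 2).
Divide through and combine into a single rational function.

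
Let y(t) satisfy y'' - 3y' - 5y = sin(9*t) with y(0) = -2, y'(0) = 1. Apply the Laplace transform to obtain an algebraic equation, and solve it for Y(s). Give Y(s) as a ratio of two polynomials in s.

Y(s) = (-2*s^3 + 7*s^2 - 162*s + 576)/(s^4 - 3*s^3 + 76*s^2 - 243*s - 405)

Take the Laplace transform of both sides.
With L{y''} = s^2 Y - s·y(0) - y'(0) and L{y'} = sY - y(0), with y(0) = -2, y'(0) = 1: the LHS transforms to (s^2 - 3*s - 5)Y - (-2*s + 7).
The right side is L{sin(9*t)} = 9/(s^2 + 81).
So (s^2 - 3*s - 5)Y = 9/(s^2 + 81) + (-2*s + 7).
Solve for Y(s) and write it as one ratio of polynomials.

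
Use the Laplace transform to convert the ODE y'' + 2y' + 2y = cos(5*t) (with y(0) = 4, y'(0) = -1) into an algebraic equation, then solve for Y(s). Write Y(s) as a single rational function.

Laplace-transform each side.
Using L{y''} = s^2 Y - s·y(0) - y'(0) and L{y'} = sY - y(0), with y(0) = 4, y'(0) = -1, the left side becomes (s^2 + 2*s + 2)Y - (4*s + 7).
The right side is L{cos(5*t)} = s/(s^2 + 25).
So (s^2 + 2*s + 2)Y = s/(s^2 + 25) + (4*s + 7).
Solve for Y(s) and write it as one ratio of polynomials.

Y(s) = (4*s^3 + 7*s^2 + 101*s + 175)/(s^4 + 2*s^3 + 27*s^2 + 50*s + 50)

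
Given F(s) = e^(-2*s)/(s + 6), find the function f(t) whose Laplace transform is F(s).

f(t) = Heaviside(t - 2)*(exp(-6*t + 12))

The factor e^(-2s) signals a time shift by c = 2 (second shifting theorem).
L{e^(-6t)} = 1/(s + 6), so L^-1{1/(s + 6)} = e^(-6*t).
Hence the inverse is u(t - 2) times that function evaluated at t - 2.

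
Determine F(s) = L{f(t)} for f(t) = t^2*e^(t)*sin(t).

L{sin(t)} = 1/(s^2 + 1).
Multiplying by e^(t) shifts s → s - 1, so L{e^(t)*sin(t)} = 1/((s - 1)^2 + 1).
Then apply L{t^2·g(t)} = (-1)^2 d^2/ds^2[G(s)] with G(s) = 1/((s - 1)^2 + 1):
differentiating 2 times and applying the sign gives 2*(3*s^2 - 6*s + 2)/(s^2 - 2*s + 2)^3.

F(s) = 2*(3*s^2 - 6*s + 2)/(s^2 - 2*s + 2)^3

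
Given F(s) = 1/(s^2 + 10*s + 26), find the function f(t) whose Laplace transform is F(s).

f(t) = exp(-5*t)*sin(t)

Rewrite the denominator: s^2 + 10*s + 26 = (s + 5)^2 + 1.
The form in (s + 5) signals a first-shifting-theorem factor e^(-5t).
Since L{sin(t)} = 1/(s^2 + 1), the inverse is exp(-5*t)*sin(t).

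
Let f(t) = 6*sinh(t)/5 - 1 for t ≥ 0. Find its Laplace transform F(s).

By linearity of the Laplace transform, transform each term separately.
L{-1} = -1/s; (6/5)·[L{sinh(t)} = 1/(s^2 - 1)].

F(s) = 6/(5*(s^2 - 1)) - 1/s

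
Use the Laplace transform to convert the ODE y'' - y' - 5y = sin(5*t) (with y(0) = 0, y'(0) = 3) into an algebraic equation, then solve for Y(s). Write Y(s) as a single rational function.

Apply the Laplace transform to the equation.
With L{y''} = s^2 Y - s·y(0) - y'(0) and L{y'} = sY - y(0), with y(0) = 0, y'(0) = 3: the LHS transforms to (s^2 - s - 5)Y - (3).
The right side is L{sin(5*t)} = 5/(s^2 + 25).
So (s^2 - s - 5)Y = 5/(s^2 + 25) + (3).
Divide through and combine into a single rational function.

Y(s) = (3*s^2 + 80)/(s^4 - s^3 + 20*s^2 - 25*s - 125)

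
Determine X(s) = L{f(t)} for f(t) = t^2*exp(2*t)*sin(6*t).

L{sin(6t)} = 6/(s^2 + 36).
Multiplying by e^(2t) shifts s → s - 2, so L{exp(2*t)*sin(6*t)} = 6/((s - 2)^2 + 36).
Then apply L{t^2·g(t)} = (-1)^2 d^2/ds^2[G(s)] with G(s) = 6/((s - 2)^2 + 36):
differentiating 2 times and applying the sign gives 36*(s^2 - 4*s - 8)/(s^2 - 4*s + 40)^3.

X(s) = 36*(s^2 - 4*s - 8)/(s^2 - 4*s + 40)^3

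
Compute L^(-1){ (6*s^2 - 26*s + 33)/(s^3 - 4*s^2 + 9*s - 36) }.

exp(4*t) - 2*sin(3*t) + 5*cos(3*t)

Factor the denominator: s^3 - 4*s^2 + 9*s - 36 = (s - 4)*(s^2 + 9).
Partial fraction decomposition gives [1/(s - 4)] + [5*s/(s^2 + 9)] + [-6/(s^2 + 9)].
Invert each term: 1/(s - 4) ↔ e^(4t); 5·s/(s^2 + 9) ↔ 5cos(3t); -2·3/(s^2 + 9) ↔ -2sin(3t).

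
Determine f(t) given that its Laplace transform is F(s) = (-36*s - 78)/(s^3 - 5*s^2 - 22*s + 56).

Factor the denominator: s^3 - 5*s^2 - 22*s + 56 = (s - 7)*(s - 2)*(s + 4).
Partial fraction decomposition gives [1/(s + 4)] + [5/(s - 2)] + [-6/(s - 7)].
Invert each term: 1/(s + 4) ↔ e^(-4t); 5/(s - 2) ↔ 5e^(2t); -6/(s - 7) ↔ -6e^(7t).

f(t) = -6*exp(7*t) + 5*exp(2*t) + exp(-4*t)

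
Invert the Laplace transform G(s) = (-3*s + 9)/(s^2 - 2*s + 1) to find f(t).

Factor the denominator: s^2 - 2*s + 1 = (s - 1)^2.
Partial fraction decomposition gives [-3/(s - 1)] + [6/(s - 1)^2].
Invert each term: -3/(s - 1) ↔ -3e^(t); 6/(s - 1)^2 ↔ 6t·e^(t).

f(t) = 6*t*exp(t) - 3*exp(t)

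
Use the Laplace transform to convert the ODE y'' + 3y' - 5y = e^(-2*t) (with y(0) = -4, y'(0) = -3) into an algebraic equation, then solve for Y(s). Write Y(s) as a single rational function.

Laplace-transform each side.
The derivative rules (L{y''} = s^2 Y - s·y(0) - y'(0) and L{y'} = sY - y(0), with y(0) = -4, y'(0) = -3) turn the left side into (s^2 + 3*s - 5)Y - (-4*s - 15).
The right side is L{e^(-2*t)} = 1/(s + 2).
So (s^2 + 3*s - 5)Y = 1/(s + 2) + (-4*s - 15).
Isolate Y and clear denominators.

Y(s) = (-4*s^2 - 23*s - 29)/(s^3 + 5*s^2 + s - 10)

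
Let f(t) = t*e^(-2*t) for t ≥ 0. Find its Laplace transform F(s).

L{t} = 1!/s^2 = 1/s^2.
By the first shifting theorem, multiplying by e^(-2t) replaces s with s + 2.

F(s) = (s + 2)^(-2)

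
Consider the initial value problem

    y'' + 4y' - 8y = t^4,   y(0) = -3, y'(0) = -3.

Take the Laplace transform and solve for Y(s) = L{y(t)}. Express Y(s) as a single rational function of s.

Y(s) = (-3*s^6 - 15*s^5 + 24)/(s^7 + 4*s^6 - 8*s^5)

Laplace-transform each side.
Using L{y''} = s^2 Y - s·y(0) - y'(0) and L{y'} = sY - y(0), with y(0) = -3, y'(0) = -3, the left side becomes (s^2 + 4*s - 8)Y - (-3*s - 15).
The right side is L{t^4} = 24/s^5.
So (s^2 + 4*s - 8)Y = 24/s^5 + (-3*s - 15).
Solve for Y(s) and write it as one ratio of polynomials.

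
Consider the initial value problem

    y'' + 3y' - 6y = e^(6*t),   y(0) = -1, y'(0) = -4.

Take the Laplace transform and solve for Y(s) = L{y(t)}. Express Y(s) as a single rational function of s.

Apply the Laplace transform to the equation.
The derivative rules (L{y''} = s^2 Y - s·y(0) - y'(0) and L{y'} = sY - y(0), with y(0) = -1, y'(0) = -4) turn the left side into (s^2 + 3*s - 6)Y - (-s - 7).
The right side is L{e^(6*t)} = 1/(s - 6).
So (s^2 + 3*s - 6)Y = 1/(s - 6) + (-s - 7).
Divide through and combine into a single rational function.

Y(s) = (-s^2 - s + 43)/(s^3 - 3*s^2 - 24*s + 36)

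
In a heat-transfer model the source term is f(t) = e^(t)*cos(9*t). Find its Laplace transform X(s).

X(s) = (s - 1)/((s - 1)^2 + 81)

L{cos(9t)} = s/(s^2 + 81).
By the first shifting theorem, multiplying by e^(t) replaces s with s - 1.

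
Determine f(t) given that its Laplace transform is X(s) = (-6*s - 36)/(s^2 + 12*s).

f(t) = -6*exp(-6*t)*cosh(6*t)

Rewrite the denominator: s^2 + 12*s = (s + 6)^2 - 36.
The form in (s + 6) signals a first-shifting-theorem factor e^(-6t).
Since L{cosh(6t)} = s/(s^2 - 36), the inverse is e^(-6*t)*cosh(6*t), scaled by -6.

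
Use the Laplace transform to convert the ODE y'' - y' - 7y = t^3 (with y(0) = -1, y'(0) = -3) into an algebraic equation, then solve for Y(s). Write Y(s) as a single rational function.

Apply the Laplace transform to the equation.
With L{y''} = s^2 Y - s·y(0) - y'(0) and L{y'} = sY - y(0), with y(0) = -1, y'(0) = -3: the LHS transforms to (s^2 - s - 7)Y - (-s - 2).
The right side is L{t^3} = 6/s^4.
So (s^2 - s - 7)Y = 6/s^4 + (-s - 2).
Isolate Y and clear denominators.

Y(s) = (-s^5 - 2*s^4 + 6)/(s^6 - s^5 - 7*s^4)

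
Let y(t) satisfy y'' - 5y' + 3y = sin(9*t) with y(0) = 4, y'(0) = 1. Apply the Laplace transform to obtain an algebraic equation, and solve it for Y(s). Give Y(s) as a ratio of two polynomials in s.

Y(s) = (4*s^3 - 19*s^2 + 324*s - 1530)/(s^4 - 5*s^3 + 84*s^2 - 405*s + 243)

Take the Laplace transform of both sides.
Using L{y''} = s^2 Y - s·y(0) - y'(0) and L{y'} = sY - y(0), with y(0) = 4, y'(0) = 1, the left side becomes (s^2 - 5*s + 3)Y - (4*s - 19).
The right side is L{sin(9*t)} = 9/(s^2 + 81).
So (s^2 - 5*s + 3)Y = 9/(s^2 + 81) + (4*s - 19).
Solve for Y(s) and write it as one ratio of polynomials.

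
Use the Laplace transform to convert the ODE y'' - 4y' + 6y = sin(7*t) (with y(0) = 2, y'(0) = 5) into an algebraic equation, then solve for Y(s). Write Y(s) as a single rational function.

Y(s) = (2*s^3 - 3*s^2 + 98*s - 140)/(s^4 - 4*s^3 + 55*s^2 - 196*s + 294)

Apply the Laplace transform to the equation.
Using L{y''} = s^2 Y - s·y(0) - y'(0) and L{y'} = sY - y(0), with y(0) = 2, y'(0) = 5, the left side becomes (s^2 - 4*s + 6)Y - (2*s - 3).
The right side is L{sin(7*t)} = 7/(s^2 + 49).
So (s^2 - 4*s + 6)Y = 7/(s^2 + 49) + (2*s - 3).
Solve for Y(s) and write it as one ratio of polynomials.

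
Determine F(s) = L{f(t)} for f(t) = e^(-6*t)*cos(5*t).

F(s) = (s + 6)/((s + 6)^2 + 25)

L{cos(5t)} = s/(s^2 + 25).
By the first shifting theorem, multiplying by e^(-6t) replaces s with s + 6.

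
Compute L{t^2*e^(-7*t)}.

2/(s + 7)^3

L{e^(-7t)} = 1/(s + 7).
Then apply L{t^2·g(t)} = (-1)^2 d^2/ds^2[G(s)] with G(s) = 1/(s + 7):
differentiating 2 times and applying the sign gives 2/(s + 7)^3.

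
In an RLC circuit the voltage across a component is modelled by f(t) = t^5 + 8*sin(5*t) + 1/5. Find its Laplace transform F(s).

Apply the Laplace transform termwise.
L{t^5} = 5!/s^6 = 120/s^6; (8)·[L{sin(5t)} = 5/(s^2 + 25)]; L{1/5} = (1/5)/s.

F(s) = 40/(s^2 + 25) + 1/(5*s) + 120/s^6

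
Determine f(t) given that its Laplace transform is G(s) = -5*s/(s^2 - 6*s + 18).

f(t) = -5*exp(3*t)*sin(3*t) - 5*exp(3*t)*cos(3*t)

Complete the square in the denominator: s^2 - 6*s + 18 = (s - 3)^2 + 3^2.
Split the numerator to match: -5*s = -5·(s - 3) - 5·3.
Invert each term: -5·(s - 3)/((s - 3)^2 + 9) ↔ -5e^(3t)cos(3t); -5·3/((s - 3)^2 + 9) ↔ -5e^(3t)sin(3t).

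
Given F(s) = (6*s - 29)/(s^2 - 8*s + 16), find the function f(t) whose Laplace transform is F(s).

f(t) = -5*t*exp(4*t) + 6*exp(4*t)

Factor the denominator: s^2 - 8*s + 16 = (s - 4)^2.
Partial fraction decomposition gives [6/(s - 4)] + [-5/(s - 4)^2].
Invert each term: 6/(s - 4) ↔ 6e^(4t); -5/(s - 4)^2 ↔ -5t·e^(4t).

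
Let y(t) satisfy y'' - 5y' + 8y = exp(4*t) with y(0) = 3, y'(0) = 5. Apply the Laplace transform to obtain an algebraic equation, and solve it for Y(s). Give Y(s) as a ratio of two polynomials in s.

Take the Laplace transform of both sides.
Using L{y''} = s^2 Y - s·y(0) - y'(0) and L{y'} = sY - y(0), with y(0) = 3, y'(0) = 5, the left side becomes (s^2 - 5*s + 8)Y - (3*s - 10).
The right side is L{exp(4*t)} = 1/(s - 4).
So (s^2 - 5*s + 8)Y = 1/(s - 4) + (3*s - 10).
Divide through and combine into a single rational function.

Y(s) = (3*s^2 - 22*s + 41)/(s^3 - 9*s^2 + 28*s - 32)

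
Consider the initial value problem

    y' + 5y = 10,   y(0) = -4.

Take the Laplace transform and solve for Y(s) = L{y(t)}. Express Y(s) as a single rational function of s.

Laplace-transform each side.
The derivative rules (L{y'} = sY - y(0) = sY - (-4)) turn the left side into (s + 5)Y - (-4).
The right side is L{10} = 10/s.
So (s + 5)Y = 10/s + (-4).
Solve for Y(s) and write it as one ratio of polynomials.

Y(s) = (-4*s + 10)/(s^2 + 5*s)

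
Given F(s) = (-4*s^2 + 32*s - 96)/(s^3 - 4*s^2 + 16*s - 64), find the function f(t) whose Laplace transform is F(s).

Factor the denominator: s^3 - 4*s^2 + 16*s - 64 = (s - 4)*(s^2 + 16).
Partial fraction decomposition gives [-1/(s - 4)] + [-3*s/(s^2 + 16)] + [20/(s^2 + 16)].
Invert each term: -1/(s - 4) ↔ -e^(4t); -3·s/(s^2 + 16) ↔ -3cos(4t); 5·4/(s^2 + 16) ↔ 5sin(4t).

f(t) = -exp(4*t) + 5*sin(4*t) - 3*cos(4*t)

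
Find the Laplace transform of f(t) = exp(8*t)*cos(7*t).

(s - 8)/((s - 8)^2 + 49)

L{cos(7t)} = s/(s^2 + 49).
By the first shifting theorem, multiplying by e^(8t) replaces s with s - 8.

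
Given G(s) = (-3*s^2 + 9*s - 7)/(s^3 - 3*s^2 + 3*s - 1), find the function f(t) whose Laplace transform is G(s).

f(t) = -t^2*exp(t)/2 + 3*t*exp(t) - 3*exp(t)

Factor the denominator: s^3 - 3*s^2 + 3*s - 1 = (s - 1)^3.
Partial fraction decomposition gives [-3/(s - 1)] + [3/(s - 1)^2] + [-1/(s - 1)^3].
Invert each term: -3/(s - 1) ↔ -3e^(t); 3/(s - 1)^2 ↔ 3t·e^(t); -1/(s - 1)^3 ↔ (-1/2)t^2·e^(t).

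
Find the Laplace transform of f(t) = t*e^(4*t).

(s - 4)^(-2)

L{t} = 1!/s^2 = 1/s^2.
By the first shifting theorem, multiplying by e^(4t) replaces s with s - 4.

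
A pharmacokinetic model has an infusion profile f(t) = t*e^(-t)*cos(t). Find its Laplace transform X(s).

X(s) = s*(s + 2)/(s^2 + 2*s + 2)^2

L{cos(t)} = s/(s^2 + 1).
Multiplying by e^(-t) shifts s → s + 1, so L{e^(-t)*cos(t)} = (s + 1)/((s + 1)^2 + 1).
Then apply L{t·g(t)} = -d/ds[G(s)] with G(s) = (s + 1)/((s + 1)^2 + 1):
differentiating 1 time and applying the sign gives s*(s + 2)/(s^2 + 2*s + 2)^2.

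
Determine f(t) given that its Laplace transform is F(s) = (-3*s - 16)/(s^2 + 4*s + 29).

f(t) = -2*exp(-2*t)*sin(5*t) - 3*exp(-2*t)*cos(5*t)

Complete the square in the denominator: s^2 + 4*s + 29 = (s + 2)^2 + 5^2.
Split the numerator to match: -3*s - 16 = -3·(s + 2) - 2·5.
Invert each term: -3·(s + 2)/((s + 2)^2 + 25) ↔ -3e^(-2t)cos(5t); -2·5/((s + 2)^2 + 25) ↔ -2e^(-2t)sin(5t).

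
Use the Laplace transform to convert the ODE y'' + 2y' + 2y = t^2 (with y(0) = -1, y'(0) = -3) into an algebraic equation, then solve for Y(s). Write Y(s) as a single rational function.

Y(s) = (-s^4 - 5*s^3 + 2)/(s^5 + 2*s^4 + 2*s^3)

Take the Laplace transform of both sides.
Using L{y''} = s^2 Y - s·y(0) - y'(0) and L{y'} = sY - y(0), with y(0) = -1, y'(0) = -3, the left side becomes (s^2 + 2*s + 2)Y - (-s - 5).
The right side is L{t^2} = 2/s^3.
So (s^2 + 2*s + 2)Y = 2/s^3 + (-s - 5).
Solve for Y(s) and write it as one ratio of polynomials.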